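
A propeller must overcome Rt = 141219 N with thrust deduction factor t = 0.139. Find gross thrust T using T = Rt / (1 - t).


Formula: T = Rt / (1 - t)
Step 1 — (1 - t) = 1 - 0.139 = 0.861
Step 2 — T = 141219 / 0.861 ≈ 164020 N (5 s.f.)

164020 N


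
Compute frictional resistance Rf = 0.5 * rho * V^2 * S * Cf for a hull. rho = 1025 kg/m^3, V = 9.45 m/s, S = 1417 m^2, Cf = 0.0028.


Formula: Rf = 0.5 * rho * V^2 * S * Cf
Step 1 — V^2 = 9.45^2 = 89.3025
Step 2 — 0.5 * rho * V^2 = 0.5 * 1025 * 89.3025 = 45767.53125
Step 3 — Rf = 45767.53125 * 1417 * 0.0028 ≈ 181590 N (5 s.f.)

181590 N


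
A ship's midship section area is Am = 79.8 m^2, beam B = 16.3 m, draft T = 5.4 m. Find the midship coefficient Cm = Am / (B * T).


Formula: Cm = Am / (B * T)
Step 1 — B * T = 16.3 * 5.4 = 88.02 m^2
Step 2 — Cm = 79.8 / 88.02 ≈ 0.90661 (5 s.f.)

0.90661


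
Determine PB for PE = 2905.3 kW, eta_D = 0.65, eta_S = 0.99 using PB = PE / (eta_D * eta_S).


Formula: PB = PE / (eta_D * eta_S)
Step 1 — combined efficiency = eta_D * eta_S = 0.65 * 0.99 = 0.6435
Step 2 — PB = 2905.3 / 0.6435 ≈ 4514.8 kW (5 s.f.)

4514.8 kW


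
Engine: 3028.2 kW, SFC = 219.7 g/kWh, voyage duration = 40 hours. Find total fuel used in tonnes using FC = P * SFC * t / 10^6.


Formula: FC (tonnes) = P * SFC * t / 1,000,000
Step 1 — P * SFC * t = 3028.2 * 219.7 * 40 = 26611821.6 g
Step 2 — FC (tonnes) = 26611821.6 / 1,000,000 ≈ 26.612 tonnes (5 s.f.)

26.612 tonnes


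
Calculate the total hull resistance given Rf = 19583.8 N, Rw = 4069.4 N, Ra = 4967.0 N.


Formula: Rt = Rf + Rw + Ra
Substituting: Rt = 19583.8 + 4069.4 + 4967.0
Result: Rt = 28620.2 N

28620.2 N


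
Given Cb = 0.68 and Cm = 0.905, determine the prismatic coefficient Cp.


Formula: Cp = Cb / Cm
Substituting: Cp = 0.68 / 0.905
Result: Cp ≈ 0.75138 (5 s.f.)

0.75138


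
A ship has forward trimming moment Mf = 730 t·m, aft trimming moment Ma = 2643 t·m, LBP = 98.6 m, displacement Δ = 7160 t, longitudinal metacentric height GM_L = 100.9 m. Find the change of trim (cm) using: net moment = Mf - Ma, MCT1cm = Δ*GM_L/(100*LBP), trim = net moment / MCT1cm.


Formula: net trimming moment = Mf - Ma; MCT1cm = Δ*GM_L/(100*LBP); trim = net moment / MCT1cm
Step 1 — net trimming moment = 730 - 2643 = -1913 t·m
Step 2 — MCT1cm = 7160 * 100.9 / (100 * 98.6) = 73.2702 t·m/cm
Step 3 — trim = -1913 / 73.2702 ≈ -26.109 cm (5 s.f.)

-26.109 cm


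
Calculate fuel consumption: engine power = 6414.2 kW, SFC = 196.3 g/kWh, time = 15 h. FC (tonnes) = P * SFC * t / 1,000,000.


Formula: FC (tonnes) = P * SFC * t / 1,000,000
Step 1 — P * SFC * t = 6414.2 * 196.3 * 15 = 18886611.9 g
Step 2 — FC (tonnes) = 18886611.9 / 1,000,000 ≈ 18.887 tonnes (5 s.f.)

18.887 tonnes


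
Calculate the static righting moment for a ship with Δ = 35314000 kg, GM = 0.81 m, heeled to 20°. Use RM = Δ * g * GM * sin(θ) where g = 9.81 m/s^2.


Formula: GZ = GM * sin(theta); RM = disp * g * GZ
Step 1 — GZ = 0.81 * sin(20°) = 0.81 * 0.34202 = 0.277036 m
Step 2 — RM = 35314000 * 9.81 * 0.277036 ≈ 95974000 N·m (5 s.f.)

95974000 N·m


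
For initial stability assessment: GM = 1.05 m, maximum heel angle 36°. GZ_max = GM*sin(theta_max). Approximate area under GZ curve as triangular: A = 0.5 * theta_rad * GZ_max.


Formula: GZ_max = GM * sin(theta); Area = 0.5 * theta_rad * GZ_max
Step 1 — GZ_max = 1.05 * sin(36°) = 1.05 * 0.587785 = 0.617174 m
Step 2 — theta_rad = 36 * pi/180 = 0.628319 rad
Step 3 — Area = 0.5 * 0.628319 * 0.617174 ≈ 0.19389 m·rad (5 s.f.)

0.19389 m·rad


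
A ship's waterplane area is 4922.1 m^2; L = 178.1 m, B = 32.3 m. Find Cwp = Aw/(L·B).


Formula: Cwp = Aw / (L * B)
Step 1 — L * B = 178.1 * 32.3 = 5752.63 m^2
Step 2 — Cwp = 4922.1 / 5752.63 ≈ 0.85563 (5 s.f.)

0.85563


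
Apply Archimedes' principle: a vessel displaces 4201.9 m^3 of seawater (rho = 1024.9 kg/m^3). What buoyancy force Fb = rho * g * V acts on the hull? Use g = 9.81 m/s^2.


Formula: Fb = rho * g * V
Substituting: Fb = 1024.9 * 9.81 * 4201.9
Intermediate: 1024.9 * 9.81 = 10054.269
Result: Fb = 10054.269 * 4201.9 ≈ 42247000 N (5 s.f.)

42247000 N


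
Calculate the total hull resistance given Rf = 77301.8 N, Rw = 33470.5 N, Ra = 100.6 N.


Formula: Rt = Rf + Rw + Ra
Substituting: Rt = 77301.8 + 33470.5 + 100.6
Result: Rt = 110872.9 N

110872.9 N


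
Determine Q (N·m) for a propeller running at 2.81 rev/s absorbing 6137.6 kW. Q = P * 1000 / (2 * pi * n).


Formula: Q = P_W / (2 * pi * n)
Step 1 — P_W = 6137.6 kW * 1000 = 6137600.0 W
Step 2 — 2 * pi * n = 2 * pi * 2.81 = 17.655751
Step 3 — Q = 6137600.0 / 17.655751 ≈ 347630 N·m (5 s.f.)

347630 N·m


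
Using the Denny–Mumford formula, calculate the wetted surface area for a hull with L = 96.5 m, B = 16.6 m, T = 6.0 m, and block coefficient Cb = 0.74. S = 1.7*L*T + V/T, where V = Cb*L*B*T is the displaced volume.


Formula: S = 1.7*L*T + V/T with V = Cb*L*B*T, i.e. S = L * (1.7*T + Cb*B)
Step 1 — 1.7*T = 1.7 * 6.0 = 10.2 m
Step 2 — Cb*B = 0.74 * 16.6 = 12.284 m
Step 3 — 1.7*T + Cb*B = 10.2 + 12.284 = 22.484 m
Step 4 — S = 96.5 * 22.484 ≈ 2169.7 m^2 (5 s.f.)

2169.7 m^2


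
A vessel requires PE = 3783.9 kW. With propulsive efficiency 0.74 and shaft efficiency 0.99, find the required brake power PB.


Formula: PB = PE / (eta_D * eta_S)
Step 1 — combined efficiency = eta_D * eta_S = 0.74 * 0.99 = 0.7326
Step 2 — PB = 3783.9 / 0.7326 ≈ 5165.0 kW (5 s.f.)

5165.0 kW


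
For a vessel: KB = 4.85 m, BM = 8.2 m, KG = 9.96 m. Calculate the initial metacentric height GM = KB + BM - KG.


Formula: GM = KB + BM - KG
Step 1 — KM = KB + BM = 4.85 + 8.2 = 13.05 m
Step 2 — GM = KM - KG = 13.05 - 9.96 = 3.09 m

3.09 m


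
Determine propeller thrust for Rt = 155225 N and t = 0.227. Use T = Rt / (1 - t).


Formula: T = Rt / (1 - t)
Step 1 — (1 - t) = 1 - 0.227 = 0.773
Step 2 — T = 155225 / 0.773 ≈ 200810 N (5 s.f.)

200810 N


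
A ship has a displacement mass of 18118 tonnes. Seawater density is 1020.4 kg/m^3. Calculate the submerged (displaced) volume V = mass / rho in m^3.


Formula: V = mass / rho
Step 1 — convert tonnes to kg: 18118 t * 1000 = 18118000 kg
Step 2 — V = 18118000 / 1020.4 ≈ 17756 m^3 (5 s.f.)

17756 m^3


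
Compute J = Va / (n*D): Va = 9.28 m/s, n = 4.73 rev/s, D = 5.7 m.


Formula: J = Va / (n * D)
Step 1 — n * D = 4.73 * 5.7 = 26.961
Step 2 — J = 9.28 / 26.961 ≈ 0.34420 (5 s.f.)

0.34420


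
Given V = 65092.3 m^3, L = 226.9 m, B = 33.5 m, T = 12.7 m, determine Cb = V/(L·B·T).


Formula: Cb = V / (L * B * T)
Step 1 — L * B * T = 226.9 * 33.5 * 12.7 = 96534.605 m^3
Step 2 — Cb = 65092.3 / 96534.605 ≈ 0.67429 (5 s.f.)

0.67429


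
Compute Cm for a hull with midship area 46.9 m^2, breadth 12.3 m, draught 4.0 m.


Formula: Cm = Am / (B * T)
Step 1 — B * T = 12.3 * 4.0 = 49.2 m^2
Step 2 — Cm = 46.9 / 49.2 ≈ 0.95325 (5 s.f.)

0.95325


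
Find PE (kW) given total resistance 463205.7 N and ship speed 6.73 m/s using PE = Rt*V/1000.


Formula: PE = Rt * V / 1000 (kW)
Step 1 — PE (W) = 463205.7 * 6.73 = 3117374.361 W
Step 2 — PE (kW) = 3117374.361 / 1000 ≈ 3117.4 kW (5 s.f.)

3117.4 kW


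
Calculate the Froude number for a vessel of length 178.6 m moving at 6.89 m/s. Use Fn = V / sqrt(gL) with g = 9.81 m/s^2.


Formula: Fn = V / sqrt(g * L)
Step 1 — g * L = 9.81 * 178.6 = 1752.066
Step 2 — sqrt(g * L) = sqrt(1752.066) = 41.857687
Step 3 — Fn = 6.89 / 41.857687 ≈ 0.16461 (5 s.f.)

0.16461


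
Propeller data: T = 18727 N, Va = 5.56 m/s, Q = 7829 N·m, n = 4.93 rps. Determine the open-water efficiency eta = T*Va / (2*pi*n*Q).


Formula: eta = T * Va / (2 * pi * n * Q)
Step 1 — numerator = T * Va = 18727 * 5.56 = 104122.12
Step 2 — 2 * pi * n = 2 * pi * 4.93 = 30.976104
Step 3 — denominator = 30.976104 * 7829 = 242511.92
Step 4 — eta = 104122.12 / 242511.92 ≈ 0.42935 (5 s.f.)

0.42935


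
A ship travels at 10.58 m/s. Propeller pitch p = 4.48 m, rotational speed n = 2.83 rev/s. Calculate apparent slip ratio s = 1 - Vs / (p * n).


Formula: s = 1 - Vs / (p * n)
Step 1 — p * n = 4.48 * 2.83 = 12.6784
Step 2 — Vs / (p*n) = 10.58 / 12.6784 = 0.83449 (6 d.p.)
Step 3 — s = 1 - 0.83449 = 0.16551

0.16551


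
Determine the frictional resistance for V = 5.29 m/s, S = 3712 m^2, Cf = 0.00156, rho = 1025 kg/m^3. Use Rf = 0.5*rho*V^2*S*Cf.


Formula: Rf = 0.5 * rho * V^2 * S * Cf
Step 1 — V^2 = 5.29^2 = 27.9841
Step 2 — 0.5 * rho * V^2 = 0.5 * 1025 * 27.9841 = 14341.85125
Step 3 — Rf = 14341.85125 * 3712 * 0.00156 ≈ 83050 N (5 s.f.)

83050 N


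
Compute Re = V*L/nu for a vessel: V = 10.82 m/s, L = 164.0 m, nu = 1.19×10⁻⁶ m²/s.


Formula: Re = V * L / nu
Step 1 — V * L = 10.82 * 164.0 = 1774.48 m^2/s
Step 2 — Re = 1774.48 / 1.19e-6 = 1.49e+09

1.49e+09


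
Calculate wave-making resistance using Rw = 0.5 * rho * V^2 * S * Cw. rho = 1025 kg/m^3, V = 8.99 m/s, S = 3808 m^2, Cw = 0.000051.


Formula: Rw = 0.5 * rho * V^2 * S * Cw
Step 1 — V^2 = 8.99^2 = 80.8201
Step 2 — 0.5 * rho * V^2 = 0.5 * 1025 * 80.8201 = 41420.30125
Step 3 — Rw = 41420.30125 * 3808 * 0.000051 ≈ 8044.2 N (5 s.f.)

8044.2 N


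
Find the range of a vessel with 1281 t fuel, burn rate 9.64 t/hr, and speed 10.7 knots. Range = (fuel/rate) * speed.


Formula: endurance = fuel / rate; range = endurance * speed
Step 1 — endurance = 1281 / 9.64 = 132.8838 hours
Step 2 — range = 132.8838 * 10.7 ≈ 1421.9 nautical miles (5 s.f.)

1421.9 NM


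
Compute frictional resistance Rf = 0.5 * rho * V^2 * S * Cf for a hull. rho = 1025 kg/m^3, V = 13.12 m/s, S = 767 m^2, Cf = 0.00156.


Formula: Rf = 0.5 * rho * V^2 * S * Cf
Step 1 — V^2 = 13.12^2 = 172.1344
Step 2 — 0.5 * rho * V^2 = 0.5 * 1025 * 172.1344 = 88218.88
Step 3 — Rf = 88218.88 * 767 * 0.00156 ≈ 105560 N (5 s.f.)

105560 N


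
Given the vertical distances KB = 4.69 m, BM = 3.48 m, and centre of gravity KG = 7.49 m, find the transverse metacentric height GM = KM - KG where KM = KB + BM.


Formula: GM = KB + BM - KG
Step 1 — KM = KB + BM = 4.69 + 3.48 = 8.17 m
Step 2 — GM = KM - KG = 8.17 - 7.49 = 0.68 m

0.68 m


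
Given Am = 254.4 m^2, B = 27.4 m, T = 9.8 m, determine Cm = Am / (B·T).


Formula: Cm = Am / (B * T)
Step 1 — B * T = 27.4 * 9.8 = 268.52 m^2
Step 2 — Cm = 254.4 / 268.52 ≈ 0.94742 (5 s.f.)

0.94742


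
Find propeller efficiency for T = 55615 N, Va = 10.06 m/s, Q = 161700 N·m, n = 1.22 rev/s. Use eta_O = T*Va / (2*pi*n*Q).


Formula: eta = T * Va / (2 * pi * n * Q)
Step 1 — numerator = T * Va = 55615 * 10.06 = 559486.9
Step 2 — 2 * pi * n = 2 * pi * 1.22 = 7.665486
Step 3 — denominator = 7.665486 * 161700 = 1239509.09
Step 4 — eta = 559486.9 / 1239509.09 ≈ 0.45138 (5 s.f.)

0.45138


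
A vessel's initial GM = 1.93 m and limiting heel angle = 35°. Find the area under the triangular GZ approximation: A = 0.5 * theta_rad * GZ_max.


Formula: GZ_max = GM * sin(theta); Area = 0.5 * theta_rad * GZ_max
Step 1 — GZ_max = 1.93 * sin(35°) = 1.93 * 0.573576 = 1.107002 m
Step 2 — theta_rad = 35 * pi/180 = 0.610865 rad
Step 3 — Area = 0.5 * 0.610865 * 1.107002 ≈ 0.33811 m·rad (5 s.f.)

0.33811 m·rad


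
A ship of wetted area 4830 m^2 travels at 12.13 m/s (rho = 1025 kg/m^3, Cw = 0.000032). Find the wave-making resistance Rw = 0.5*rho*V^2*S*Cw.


Formula: Rw = 0.5 * rho * V^2 * S * Cw
Step 1 — V^2 = 12.13^2 = 147.1369
Step 2 — 0.5 * rho * V^2 = 0.5 * 1025 * 147.1369 = 75407.66125
Step 3 — Rw = 75407.66125 * 4830 * 0.000032 ≈ 11655 N (5 s.f.)

11655 N


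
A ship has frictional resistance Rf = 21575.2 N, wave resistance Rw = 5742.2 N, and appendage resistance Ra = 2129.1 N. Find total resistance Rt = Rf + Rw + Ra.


Formula: Rt = Rf + Rw + Ra
Substituting: Rt = 21575.2 + 5742.2 + 2129.1
Result: Rt = 29446.5 N

29446.5 N


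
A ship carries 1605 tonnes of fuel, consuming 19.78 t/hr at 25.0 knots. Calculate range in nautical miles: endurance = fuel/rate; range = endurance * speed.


Formula: endurance = fuel / rate; range = endurance * speed
Step 1 — endurance = 1605 / 19.78 = 81.1426 hours
Step 2 — range = 81.1426 * 25.0 ≈ 2028.6 nautical miles (5 s.f.)

2028.6 NM


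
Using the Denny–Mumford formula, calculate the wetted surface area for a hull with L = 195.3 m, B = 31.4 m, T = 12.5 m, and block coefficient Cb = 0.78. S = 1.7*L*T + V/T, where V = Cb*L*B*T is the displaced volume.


Formula: S = 1.7*L*T + V/T with V = Cb*L*B*T, i.e. S = L * (1.7*T + Cb*B)
Step 1 — 1.7*T = 1.7 * 12.5 = 21.25 m
Step 2 — Cb*B = 0.78 * 31.4 = 24.492 m
Step 3 — 1.7*T + Cb*B = 21.25 + 24.492 = 45.742 m
Step 4 — S = 195.3 * 45.742 ≈ 8933.4 m^2 (5 s.f.)

8933.4 m^2


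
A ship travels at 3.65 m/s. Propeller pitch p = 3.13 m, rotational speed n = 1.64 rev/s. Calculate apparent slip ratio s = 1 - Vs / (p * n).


Formula: s = 1 - Vs / (p * n)
Step 1 — p * n = 3.13 * 1.64 = 5.1332
Step 2 — Vs / (p*n) = 3.65 / 5.1332 = 0.711057 (6 d.p.)
Step 3 — s = 1 - 0.711057 = 0.288943

0.288943


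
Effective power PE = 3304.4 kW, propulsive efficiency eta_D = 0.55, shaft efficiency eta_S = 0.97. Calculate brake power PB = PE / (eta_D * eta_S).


Formula: PB = PE / (eta_D * eta_S)
Step 1 — combined efficiency = eta_D * eta_S = 0.55 * 0.97 = 0.5335
Step 2 — PB = 3304.4 / 0.5335 ≈ 6193.8 kW (5 s.f.)

6193.8 kW


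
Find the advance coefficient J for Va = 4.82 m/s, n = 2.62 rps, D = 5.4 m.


Formula: J = Va / (n * D)
Step 1 — n * D = 2.62 * 5.4 = 14.148
Step 2 — J = 4.82 / 14.148 ≈ 0.34068 (5 s.f.)

0.34068


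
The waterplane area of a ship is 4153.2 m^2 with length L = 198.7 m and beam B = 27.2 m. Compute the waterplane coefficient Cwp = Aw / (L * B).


Formula: Cwp = Aw / (L * B)
Step 1 — L * B = 198.7 * 27.2 = 5404.64 m^2
Step 2 — Cwp = 4153.2 / 5404.64 ≈ 0.76845 (5 s.f.)

0.76845


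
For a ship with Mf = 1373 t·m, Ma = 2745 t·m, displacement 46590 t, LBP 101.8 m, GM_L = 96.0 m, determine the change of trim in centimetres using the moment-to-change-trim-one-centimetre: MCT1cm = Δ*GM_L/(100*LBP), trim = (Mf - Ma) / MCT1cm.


Formula: net trimming moment = Mf - Ma; MCT1cm = Δ*GM_L/(100*LBP); trim = net moment / MCT1cm
Step 1 — net trimming moment = 1373 - 2745 = -1372 t·m
Step 2 — MCT1cm = 46590 * 96.0 / (100 * 101.8) = 439.3556 t·m/cm
Step 3 — trim = -1372 / 439.3556 ≈ -3.1228 cm (5 s.f.)

-3.1228 cm


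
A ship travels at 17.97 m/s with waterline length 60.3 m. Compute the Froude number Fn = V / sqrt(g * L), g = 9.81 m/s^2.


Formula: Fn = V / sqrt(g * L)
Step 1 — g * L = 9.81 * 60.3 = 591.543
Step 2 — sqrt(g * L) = sqrt(591.543) = 24.321657
Step 3 — Fn = 17.97 / 24.321657 ≈ 0.73885 (5 s.f.)

0.73885


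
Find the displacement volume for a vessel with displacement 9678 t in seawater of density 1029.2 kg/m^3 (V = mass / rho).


Formula: V = mass / rho
Step 1 — convert tonnes to kg: 9678 t * 1000 = 9678000 kg
Step 2 — V = 9678000 / 1029.2 ≈ 9403.4 m^3 (5 s.f.)

9403.4 m^3


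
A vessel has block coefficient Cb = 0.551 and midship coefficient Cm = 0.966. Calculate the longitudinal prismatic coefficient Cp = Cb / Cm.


Formula: Cp = Cb / Cm
Substituting: Cp = 0.551 / 0.966
Result: Cp ≈ 0.57039 (5 s.f.)

0.57039


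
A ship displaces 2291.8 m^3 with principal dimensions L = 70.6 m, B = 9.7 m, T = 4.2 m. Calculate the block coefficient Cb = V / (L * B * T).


Formula: Cb = V / (L * B * T)
Step 1 — L * B * T = 70.6 * 9.7 * 4.2 = 2876.244 m^3
Step 2 — Cb = 2291.8 / 2876.244 ≈ 0.79680 (5 s.f.)

0.79680


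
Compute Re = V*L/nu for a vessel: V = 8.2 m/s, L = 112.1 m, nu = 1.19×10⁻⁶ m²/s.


Formula: Re = V * L / nu
Step 1 — V * L = 8.2 * 112.1 = 919.22 m^2/s
Step 2 — Re = 919.22 / 1.19e-6 = 7.72e+08

7.72e+08


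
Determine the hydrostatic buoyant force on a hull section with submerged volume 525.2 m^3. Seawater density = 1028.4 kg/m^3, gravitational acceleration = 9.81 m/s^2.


Formula: Fb = rho * g * V
Substituting: Fb = 1028.4 * 9.81 * 525.2
Intermediate: 1028.4 * 9.81 = 10088.604
Result: Fb = 10088.604 * 525.2 ≈ 5298500 N (5 s.f.)

5298500 N


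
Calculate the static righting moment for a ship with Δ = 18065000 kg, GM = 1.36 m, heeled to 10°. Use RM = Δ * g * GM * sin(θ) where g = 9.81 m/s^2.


Formula: GZ = GM * sin(theta); RM = disp * g * GZ
Step 1 — GZ = 1.36 * sin(10°) = 1.36 * 0.173648 = 0.236161 m
Step 2 — RM = 18065000 * 9.81 * 0.236161 ≈ 41852000 N·m (5 s.f.)

41852000 N·m


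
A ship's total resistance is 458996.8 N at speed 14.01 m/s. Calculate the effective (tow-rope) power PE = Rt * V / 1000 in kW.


Formula: PE = Rt * V / 1000 (kW)
Step 1 — PE (W) = 458996.8 * 14.01 = 6430545.168 W
Step 2 — PE (kW) = 6430545.168 / 1000 ≈ 6430.5 kW (5 s.f.)

6430.5 kW


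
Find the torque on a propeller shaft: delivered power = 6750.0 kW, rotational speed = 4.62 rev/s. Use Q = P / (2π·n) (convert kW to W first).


Formula: Q = P_W / (2 * pi * n)
Step 1 — P_W = 6750.0 kW * 1000 = 6750000.0 W
Step 2 — 2 * pi * n = 2 * pi * 4.62 = 29.028316
Step 3 — Q = 6750000.0 / 29.028316 ≈ 232530 N·m (5 s.f.)

232530 N·m


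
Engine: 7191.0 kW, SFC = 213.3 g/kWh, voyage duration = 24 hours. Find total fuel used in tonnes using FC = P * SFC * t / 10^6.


Formula: FC (tonnes) = P * SFC * t / 1,000,000
Step 1 — P * SFC * t = 7191.0 * 213.3 * 24 = 36812167.2 g
Step 2 — FC (tonnes) = 36812167.2 / 1,000,000 ≈ 36.812 tonnes (5 s.f.)

36.812 tonnes


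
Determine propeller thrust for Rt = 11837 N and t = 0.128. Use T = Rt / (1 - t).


Formula: T = Rt / (1 - t)
Step 1 — (1 - t) = 1 - 0.128 = 0.872
Step 2 — T = 11837 / 0.872 ≈ 13575 N (5 s.f.)

13575 N


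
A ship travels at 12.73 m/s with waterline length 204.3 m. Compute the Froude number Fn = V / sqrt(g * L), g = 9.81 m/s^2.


Formula: Fn = V / sqrt(g * L)
Step 1 — g * L = 9.81 * 204.3 = 2004.183
Step 2 — sqrt(g * L) = sqrt(2004.183) = 44.768102
Step 3 — Fn = 12.73 / 44.768102 ≈ 0.28435 (5 s.f.)

0.28435


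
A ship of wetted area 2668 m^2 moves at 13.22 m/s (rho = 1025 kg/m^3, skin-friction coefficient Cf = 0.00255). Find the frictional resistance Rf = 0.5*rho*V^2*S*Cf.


Formula: Rf = 0.5 * rho * V^2 * S * Cf
Step 1 — V^2 = 13.22^2 = 174.7684
Step 2 — 0.5 * rho * V^2 = 0.5 * 1025 * 174.7684 = 89568.805
Step 3 — Rf = 89568.805 * 2668 * 0.00255 ≈ 609370 N (5 s.f.)

609370 N


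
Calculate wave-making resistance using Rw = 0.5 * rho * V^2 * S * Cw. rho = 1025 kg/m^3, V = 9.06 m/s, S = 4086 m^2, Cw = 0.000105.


Formula: Rw = 0.5 * rho * V^2 * S * Cw
Step 1 — V^2 = 9.06^2 = 82.0836
Step 2 — 0.5 * rho * V^2 = 0.5 * 1025 * 82.0836 = 42067.845
Step 3 — Rw = 42067.845 * 4086 * 0.000105 ≈ 18048 N (5 s.f.)

18048 N


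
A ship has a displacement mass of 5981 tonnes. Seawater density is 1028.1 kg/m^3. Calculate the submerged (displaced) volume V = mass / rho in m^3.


Formula: V = mass / rho
Step 1 — convert tonnes to kg: 5981 t * 1000 = 5981000 kg
Step 2 — V = 5981000 / 1028.1 ≈ 5817.5 m^3 (5 s.f.)

5817.5 m^3


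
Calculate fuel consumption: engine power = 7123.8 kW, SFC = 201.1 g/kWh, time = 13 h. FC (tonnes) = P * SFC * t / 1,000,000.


Formula: FC (tonnes) = P * SFC * t / 1,000,000
Step 1 — P * SFC * t = 7123.8 * 201.1 * 13 = 18623750.34 g
Step 2 — FC (tonnes) = 18623750.34 / 1,000,000 ≈ 18.624 tonnes (5 s.f.)

18.624 tonnes


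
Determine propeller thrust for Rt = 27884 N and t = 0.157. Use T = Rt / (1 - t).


Formula: T = Rt / (1 - t)
Step 1 — (1 - t) = 1 - 0.157 = 0.843
Step 2 — T = 27884 / 0.843 ≈ 33077 N (5 s.f.)

33077 N


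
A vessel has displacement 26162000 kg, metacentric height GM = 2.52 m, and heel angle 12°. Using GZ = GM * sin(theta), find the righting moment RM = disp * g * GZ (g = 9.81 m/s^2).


Formula: GZ = GM * sin(theta); RM = disp * g * GZ
Step 1 — GZ = 2.52 * sin(12°) = 2.52 * 0.207912 = 0.523938 m
Step 2 — RM = 26162000 * 9.81 * 0.523938 ≈ 134470000 N·m (5 s.f.)

134470000 N·m


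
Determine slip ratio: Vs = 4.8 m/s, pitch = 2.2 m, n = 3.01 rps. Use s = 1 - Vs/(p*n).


Formula: s = 1 - Vs / (p * n)
Step 1 — p * n = 2.2 * 3.01 = 6.622
Step 2 — Vs / (p*n) = 4.8 / 6.622 = 0.724857 (6 d.p.)
Step 3 — s = 1 - 0.724857 = 0.275143

0.275143


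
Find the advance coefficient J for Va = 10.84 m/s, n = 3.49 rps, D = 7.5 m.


Formula: J = Va / (n * D)
Step 1 — n * D = 3.49 * 7.5 = 26.175
Step 2 — J = 10.84 / 26.175 ≈ 0.41414 (5 s.f.)

0.41414


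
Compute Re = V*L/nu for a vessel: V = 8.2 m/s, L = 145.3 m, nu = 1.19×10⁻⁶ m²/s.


Formula: Re = V * L / nu
Step 1 — V * L = 8.2 * 145.3 = 1191.46 m^2/s
Step 2 — Re = 1191.46 / 1.19e-6 = 1.00e+09

1.00e+09


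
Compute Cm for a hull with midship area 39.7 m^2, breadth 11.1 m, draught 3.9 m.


Formula: Cm = Am / (B * T)
Step 1 — B * T = 11.1 * 3.9 = 43.29 m^2
Step 2 — Cm = 39.7 / 43.29 ≈ 0.91707 (5 s.f.)

0.91707


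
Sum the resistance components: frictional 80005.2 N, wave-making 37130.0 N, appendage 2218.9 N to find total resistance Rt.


Formula: Rt = Rf + Rw + Ra
Substituting: Rt = 80005.2 + 37130.0 + 2218.9
Result: Rt = 119354.1 N

119354.1 N


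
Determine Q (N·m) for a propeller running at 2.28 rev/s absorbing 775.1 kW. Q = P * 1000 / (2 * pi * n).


Formula: Q = P_W / (2 * pi * n)
Step 1 — P_W = 775.1 kW * 1000 = 775100.0 W
Step 2 — 2 * pi * n = 2 * pi * 2.28 = 14.325663
Step 3 — Q = 775100.0 / 14.325663 ≈ 54106 N·m (5 s.f.)

54106 N·m


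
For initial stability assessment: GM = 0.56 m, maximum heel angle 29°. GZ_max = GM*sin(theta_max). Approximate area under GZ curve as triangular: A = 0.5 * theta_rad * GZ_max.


Formula: GZ_max = GM * sin(theta); Area = 0.5 * theta_rad * GZ_max
Step 1 — GZ_max = 0.56 * sin(29°) = 0.56 * 0.48481 = 0.271494 m
Step 2 — theta_rad = 29 * pi/180 = 0.506145 rad
Step 3 — Area = 0.5 * 0.506145 * 0.271494 ≈ 0.068708 m·rad (5 s.f.)

0.068708 m·rad


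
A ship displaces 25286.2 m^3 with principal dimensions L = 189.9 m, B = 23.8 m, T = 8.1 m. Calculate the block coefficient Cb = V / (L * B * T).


Formula: Cb = V / (L * B * T)
Step 1 — L * B * T = 189.9 * 23.8 * 8.1 = 36608.922 m^3
Step 2 — Cb = 25286.2 / 36608.922 ≈ 0.69071 (5 s.f.)

0.69071


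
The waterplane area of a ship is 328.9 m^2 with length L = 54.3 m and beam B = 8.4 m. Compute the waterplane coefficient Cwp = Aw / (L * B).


Formula: Cwp = Aw / (L * B)
Step 1 — L * B = 54.3 * 8.4 = 456.12 m^2
Step 2 — Cwp = 328.9 / 456.12 ≈ 0.72108 (5 s.f.)

0.72108


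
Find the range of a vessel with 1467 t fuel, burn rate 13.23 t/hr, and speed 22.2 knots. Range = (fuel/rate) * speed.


Formula: endurance = fuel / rate; range = endurance * speed
Step 1 — endurance = 1467 / 13.23 = 110.8844 hours
Step 2 — range = 110.8844 * 22.2 ≈ 2461.6 nautical miles (5 s.f.)

2461.6 NM


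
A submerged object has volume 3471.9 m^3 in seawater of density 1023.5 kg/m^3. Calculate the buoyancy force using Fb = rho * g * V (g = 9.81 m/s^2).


Formula: Fb = rho * g * V
Substituting: Fb = 1023.5 * 9.81 * 3471.9
Intermediate: 1023.5 * 9.81 = 10040.535
Result: Fb = 10040.535 * 3471.9 ≈ 34860000 N (5 s.f.)

34860000 N


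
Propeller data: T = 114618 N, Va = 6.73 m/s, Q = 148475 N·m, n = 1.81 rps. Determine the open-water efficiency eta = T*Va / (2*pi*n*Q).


Formula: eta = T * Va / (2 * pi * n * Q)
Step 1 — numerator = T * Va = 114618 * 6.73 = 771379.14
Step 2 — 2 * pi * n = 2 * pi * 1.81 = 11.372565
Step 3 — denominator = 11.372565 * 148475 = 1688541.59
Step 4 — eta = 771379.14 / 1688541.59 ≈ 0.45683 (5 s.f.)

0.45683


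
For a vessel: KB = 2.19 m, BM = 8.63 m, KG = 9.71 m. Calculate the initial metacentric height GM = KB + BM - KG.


Formula: GM = KB + BM - KG
Step 1 — KM = KB + BM = 2.19 + 8.63 = 10.82 m
Step 2 — GM = KM - KG = 10.82 - 9.71 = 1.11 m

1.11 m


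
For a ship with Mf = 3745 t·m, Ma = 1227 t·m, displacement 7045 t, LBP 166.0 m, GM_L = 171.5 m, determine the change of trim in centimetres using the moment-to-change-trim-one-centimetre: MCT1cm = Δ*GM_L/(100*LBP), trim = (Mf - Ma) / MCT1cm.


Formula: net trimming moment = Mf - Ma; MCT1cm = Δ*GM_L/(100*LBP); trim = net moment / MCT1cm
Step 1 — net trimming moment = 3745 - 1227 = 2518 t·m
Step 2 — MCT1cm = 7045 * 171.5 / (100 * 166.0) = 72.7842 t·m/cm
Step 3 — trim = 2518 / 72.7842 ≈ 34.595 cm (5 s.f.)

34.595 cm


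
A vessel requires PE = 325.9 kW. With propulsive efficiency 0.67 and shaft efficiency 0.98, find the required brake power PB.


Formula: PB = PE / (eta_D * eta_S)
Step 1 — combined efficiency = eta_D * eta_S = 0.67 * 0.98 = 0.6566
Step 2 — PB = 325.9 / 0.6566 ≈ 496.34 kW (5 s.f.)

496.34 kW


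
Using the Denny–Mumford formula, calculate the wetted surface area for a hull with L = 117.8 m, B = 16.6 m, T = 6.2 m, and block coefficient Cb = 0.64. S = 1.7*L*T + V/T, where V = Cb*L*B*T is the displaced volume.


Formula: S = 1.7*L*T + V/T with V = Cb*L*B*T, i.e. S = L * (1.7*T + Cb*B)
Step 1 — 1.7*T = 1.7 * 6.2 = 10.54 m
Step 2 — Cb*B = 0.64 * 16.6 = 10.624 m
Step 3 — 1.7*T + Cb*B = 10.54 + 10.624 = 21.164 m
Step 4 — S = 117.8 * 21.164 ≈ 2493.1 m^2 (5 s.f.)

2493.1 m^2


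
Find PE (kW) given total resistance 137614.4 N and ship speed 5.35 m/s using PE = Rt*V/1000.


Formula: PE = Rt * V / 1000 (kW)
Step 1 — PE (W) = 137614.4 * 5.35 = 736237.04 W
Step 2 — PE (kW) = 736237.04 / 1000 ≈ 736.24 kW (5 s.f.)

736.24 kW


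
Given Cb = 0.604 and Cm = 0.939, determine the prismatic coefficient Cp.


Formula: Cp = Cb / Cm
Substituting: Cp = 0.604 / 0.939
Result: Cp ≈ 0.64324 (5 s.f.)

0.64324


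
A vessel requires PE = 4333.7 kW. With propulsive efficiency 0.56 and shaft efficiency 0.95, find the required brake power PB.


Formula: PB = PE / (eta_D * eta_S)
Step 1 — combined efficiency = eta_D * eta_S = 0.56 * 0.95 = 0.532
Step 2 — PB = 4333.7 / 0.532 ≈ 8146.1 kW (5 s.f.)

8146.1 kW


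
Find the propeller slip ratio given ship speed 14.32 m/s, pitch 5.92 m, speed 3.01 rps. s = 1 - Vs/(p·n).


Formula: s = 1 - Vs / (p * n)
Step 1 — p * n = 5.92 * 3.01 = 17.8192
Step 2 — Vs / (p*n) = 14.32 / 17.8192 = 0.803628 (6 d.p.)
Step 3 — s = 1 - 0.803628 = 0.196372

0.196372


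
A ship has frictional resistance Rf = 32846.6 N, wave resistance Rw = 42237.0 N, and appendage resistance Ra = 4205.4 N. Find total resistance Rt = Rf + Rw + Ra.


Formula: Rt = Rf + Rw + Ra
Substituting: Rt = 32846.6 + 42237.0 + 4205.4
Result: Rt = 79289.0 N

79289.0 N


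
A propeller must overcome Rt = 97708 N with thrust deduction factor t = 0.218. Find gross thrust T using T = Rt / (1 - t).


Formula: T = Rt / (1 - t)
Step 1 — (1 - t) = 1 - 0.218 = 0.782
Step 2 — T = 97708 / 0.782 ≈ 124950 N (5 s.f.)

124950 N


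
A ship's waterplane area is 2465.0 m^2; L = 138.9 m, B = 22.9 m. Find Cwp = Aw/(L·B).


Formula: Cwp = Aw / (L * B)
Step 1 — L * B = 138.9 * 22.9 = 3180.81 m^2
Step 2 — Cwp = 2465.0 / 3180.81 ≈ 0.77496 (5 s.f.)

0.77496


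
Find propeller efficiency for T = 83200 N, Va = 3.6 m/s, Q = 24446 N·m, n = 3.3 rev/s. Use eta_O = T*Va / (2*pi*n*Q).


Formula: eta = T * Va / (2 * pi * n * Q)
Step 1 — numerator = T * Va = 83200 * 3.6 = 299520.0
Step 2 — 2 * pi * n = 2 * pi * 3.3 = 20.734512
Step 3 — denominator = 20.734512 * 24446 = 506875.88
Step 4 — eta = 299520.0 / 506875.88 ≈ 0.59091 (5 s.f.)

0.59091


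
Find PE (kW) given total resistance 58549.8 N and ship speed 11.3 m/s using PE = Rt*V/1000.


Formula: PE = Rt * V / 1000 (kW)
Step 1 — PE (W) = 58549.8 * 11.3 = 661612.74 W
Step 2 — PE (kW) = 661612.74 / 1000 ≈ 661.61 kW (5 s.f.)

661.61 kW


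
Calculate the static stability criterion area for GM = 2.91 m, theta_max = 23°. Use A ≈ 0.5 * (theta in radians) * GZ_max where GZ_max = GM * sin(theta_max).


Formula: GZ_max = GM * sin(theta); Area = 0.5 * theta_rad * GZ_max
Step 1 — GZ_max = 2.91 * sin(23°) = 2.91 * 0.390731 = 1.137027 m
Step 2 — theta_rad = 23 * pi/180 = 0.401426 rad
Step 3 — Area = 0.5 * 0.401426 * 1.137027 ≈ 0.22822 m·rad (5 s.f.)

0.22822 m·rad


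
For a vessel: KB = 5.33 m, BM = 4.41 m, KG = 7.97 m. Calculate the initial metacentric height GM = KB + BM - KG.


Formula: GM = KB + BM - KG
Step 1 — KM = KB + BM = 5.33 + 4.41 = 9.74 m
Step 2 — GM = KM - KG = 9.74 - 7.97 = 1.77 m

1.77 m


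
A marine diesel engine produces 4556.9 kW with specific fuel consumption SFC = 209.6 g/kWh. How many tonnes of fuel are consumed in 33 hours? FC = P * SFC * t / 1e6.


Formula: FC (tonnes) = P * SFC * t / 1,000,000
Step 1 — P * SFC * t = 4556.9 * 209.6 * 33 = 31519165.92 g
Step 2 — FC (tonnes) = 31519165.92 / 1,000,000 ≈ 31.519 tonnes (5 s.f.)

31.519 tonnes


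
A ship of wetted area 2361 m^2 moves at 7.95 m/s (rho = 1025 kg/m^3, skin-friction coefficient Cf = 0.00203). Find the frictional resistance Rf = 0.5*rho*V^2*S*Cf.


Formula: Rf = 0.5 * rho * V^2 * S * Cf
Step 1 — V^2 = 7.95^2 = 63.2025
Step 2 — 0.5 * rho * V^2 = 0.5 * 1025 * 63.2025 = 32391.28125
Step 3 — Rf = 32391.28125 * 2361 * 0.00203 ≈ 155250 N (5 s.f.)

155250 N


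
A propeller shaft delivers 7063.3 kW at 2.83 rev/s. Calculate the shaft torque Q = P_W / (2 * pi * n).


Formula: Q = P_W / (2 * pi * n)
Step 1 — P_W = 7063.3 kW * 1000 = 7063300.0 W
Step 2 — 2 * pi * n = 2 * pi * 2.83 = 17.781414
Step 3 — Q = 7063300.0 / 17.781414 ≈ 397230 N·m (5 s.f.)

397230 N·m


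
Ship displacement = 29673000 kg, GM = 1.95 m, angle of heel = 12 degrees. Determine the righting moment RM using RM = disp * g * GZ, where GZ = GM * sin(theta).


Formula: GZ = GM * sin(theta); RM = disp * g * GZ
Step 1 — GZ = 1.95 * sin(12°) = 1.95 * 0.207912 = 0.405428 m
Step 2 — RM = 29673000 * 9.81 * 0.405428 ≈ 118020000 N·m (5 s.f.)

118020000 N·m


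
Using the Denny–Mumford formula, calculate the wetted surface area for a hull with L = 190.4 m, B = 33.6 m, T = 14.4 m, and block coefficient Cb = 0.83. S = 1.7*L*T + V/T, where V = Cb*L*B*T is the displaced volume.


Formula: S = 1.7*L*T + V/T with V = Cb*L*B*T, i.e. S = L * (1.7*T + Cb*B)
Step 1 — 1.7*T = 1.7 * 14.4 = 24.48 m
Step 2 — Cb*B = 0.83 * 33.6 = 27.888 m
Step 3 — 1.7*T + Cb*B = 24.48 + 27.888 = 52.368 m
Step 4 — S = 190.4 * 52.368 ≈ 9970.9 m^2 (5 s.f.)

9970.9 m^2


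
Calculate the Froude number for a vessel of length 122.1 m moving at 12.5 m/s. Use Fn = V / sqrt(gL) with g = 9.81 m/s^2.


Formula: Fn = V / sqrt(g * L)
Step 1 — g * L = 9.81 * 122.1 = 1197.801
Step 2 — sqrt(g * L) = sqrt(1197.801) = 34.609262
Step 3 — Fn = 12.5 / 34.609262 ≈ 0.36117 (5 s.f.)

0.36117


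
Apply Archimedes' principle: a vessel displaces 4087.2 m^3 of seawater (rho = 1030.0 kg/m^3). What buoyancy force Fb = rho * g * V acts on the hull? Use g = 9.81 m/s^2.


Formula: Fb = rho * g * V
Substituting: Fb = 1030.0 * 9.81 * 4087.2
Intermediate: 1030.0 * 9.81 = 10104.3
Result: Fb = 10104.3 * 4087.2 ≈ 41298000 N (5 s.f.)

41298000 N


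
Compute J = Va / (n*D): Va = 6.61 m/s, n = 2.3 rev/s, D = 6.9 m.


Formula: J = Va / (n * D)
Step 1 — n * D = 2.3 * 6.9 = 15.87
Step 2 — J = 6.61 / 15.87 ≈ 0.41651 (5 s.f.)

0.41651


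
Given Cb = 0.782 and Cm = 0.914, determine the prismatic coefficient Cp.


Formula: Cp = Cb / Cm
Substituting: Cp = 0.782 / 0.914
Result: Cp ≈ 0.85558 (5 s.f.)

0.85558


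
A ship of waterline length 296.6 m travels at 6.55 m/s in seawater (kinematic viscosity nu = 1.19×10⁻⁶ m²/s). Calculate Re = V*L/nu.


Formula: Re = V * L / nu
Step 1 — V * L = 6.55 * 296.6 = 1942.73 m^2/s
Step 2 — Re = 1942.73 / 1.19e-6 = 1.63e+09

1.63e+09


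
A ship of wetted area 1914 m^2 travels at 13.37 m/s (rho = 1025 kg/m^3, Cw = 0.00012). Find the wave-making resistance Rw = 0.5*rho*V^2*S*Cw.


Formula: Rw = 0.5 * rho * V^2 * S * Cw
Step 1 — V^2 = 13.37^2 = 178.7569
Step 2 — 0.5 * rho * V^2 = 0.5 * 1025 * 178.7569 = 91612.91125
Step 3 — Rw = 91612.91125 * 1914 * 0.00012 ≈ 21042 N (5 s.f.)

21042 N


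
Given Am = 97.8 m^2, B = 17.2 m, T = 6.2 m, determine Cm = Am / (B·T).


Formula: Cm = Am / (B * T)
Step 1 — B * T = 17.2 * 6.2 = 106.64 m^2
Step 2 — Cm = 97.8 / 106.64 ≈ 0.91710 (5 s.f.)

0.91710


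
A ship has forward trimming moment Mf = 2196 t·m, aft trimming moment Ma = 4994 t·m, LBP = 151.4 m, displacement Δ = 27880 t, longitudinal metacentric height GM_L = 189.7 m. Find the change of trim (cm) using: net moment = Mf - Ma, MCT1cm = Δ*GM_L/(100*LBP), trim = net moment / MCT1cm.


Formula: net trimming moment = Mf - Ma; MCT1cm = Δ*GM_L/(100*LBP); trim = net moment / MCT1cm
Step 1 — net trimming moment = 2196 - 4994 = -2798 t·m
Step 2 — MCT1cm = 27880 * 189.7 / (100 * 151.4) = 349.3287 t·m/cm
Step 3 — trim = -2798 / 349.3287 ≈ -8.0096 cm (5 s.f.)

-8.0096 cm


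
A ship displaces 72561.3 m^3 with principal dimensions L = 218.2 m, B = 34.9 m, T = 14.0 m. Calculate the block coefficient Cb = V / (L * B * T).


Formula: Cb = V / (L * B * T)
Step 1 — L * B * T = 218.2 * 34.9 * 14.0 = 106612.52 m^3
Step 2 — Cb = 72561.3 / 106612.52 ≈ 0.68061 (5 s.f.)

0.68061


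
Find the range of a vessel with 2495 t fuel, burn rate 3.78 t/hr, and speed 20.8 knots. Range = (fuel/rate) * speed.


Formula: endurance = fuel / rate; range = endurance * speed
Step 1 — endurance = 2495 / 3.78 = 660.0529 hours
Step 2 — range = 660.0529 * 20.8 ≈ 13729 nautical miles (5 s.f.)

13729 NM


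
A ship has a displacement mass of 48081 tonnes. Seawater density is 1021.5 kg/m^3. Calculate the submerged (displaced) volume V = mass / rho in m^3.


Formula: V = mass / rho
Step 1 — convert tonnes to kg: 48081 t * 1000 = 48081000 kg
Step 2 — V = 48081000 / 1021.5 ≈ 47069 m^3 (5 s.f.)

47069 m^3


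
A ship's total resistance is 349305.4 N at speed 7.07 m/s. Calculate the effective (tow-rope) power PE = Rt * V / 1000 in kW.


Formula: PE = Rt * V / 1000 (kW)
Step 1 — PE (W) = 349305.4 * 7.07 = 2469589.178 W
Step 2 — PE (kW) = 2469589.178 / 1000 ≈ 2469.6 kW (5 s.f.)

2469.6 kW


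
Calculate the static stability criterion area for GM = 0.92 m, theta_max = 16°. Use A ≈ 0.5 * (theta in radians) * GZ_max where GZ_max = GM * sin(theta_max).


Formula: GZ_max = GM * sin(theta); Area = 0.5 * theta_rad * GZ_max
Step 1 — GZ_max = 0.92 * sin(16°) = 0.92 * 0.275637 = 0.253586 m
Step 2 — theta_rad = 16 * pi/180 = 0.279253 rad
Step 3 — Area = 0.5 * 0.279253 * 0.253586 ≈ 0.035407 m·rad (5 s.f.)

0.035407 m·rad


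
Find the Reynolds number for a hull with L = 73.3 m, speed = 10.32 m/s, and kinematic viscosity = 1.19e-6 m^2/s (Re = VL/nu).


Formula: Re = V * L / nu
Step 1 — V * L = 10.32 * 73.3 = 756.456 m^2/s
Step 2 — Re = 756.456 / 1.19e-6 = 6.36e+08

6.36e+08


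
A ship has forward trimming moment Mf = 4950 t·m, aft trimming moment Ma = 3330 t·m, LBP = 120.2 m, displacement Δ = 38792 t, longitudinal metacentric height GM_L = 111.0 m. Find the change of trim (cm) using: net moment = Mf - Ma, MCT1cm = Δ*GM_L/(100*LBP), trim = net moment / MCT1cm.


Formula: net trimming moment = Mf - Ma; MCT1cm = Δ*GM_L/(100*LBP); trim = net moment / MCT1cm
Step 1 — net trimming moment = 4950 - 3330 = 1620 t·m
Step 2 — MCT1cm = 38792 * 111.0 / (100 * 120.2) = 358.229 t·m/cm
Step 3 — trim = 1620 / 358.229 ≈ 4.5222 cm (5 s.f.)

4.5222 cm


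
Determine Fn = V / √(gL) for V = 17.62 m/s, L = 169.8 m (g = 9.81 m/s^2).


Formula: Fn = V / sqrt(g * L)
Step 1 — g * L = 9.81 * 169.8 = 1665.738
Step 2 — sqrt(g * L) = sqrt(1665.738) = 40.813454
Step 3 — Fn = 17.62 / 40.813454 ≈ 0.43172 (5 s.f.)

0.43172


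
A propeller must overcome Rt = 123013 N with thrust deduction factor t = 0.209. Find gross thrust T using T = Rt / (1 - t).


Formula: T = Rt / (1 - t)
Step 1 — (1 - t) = 1 - 0.209 = 0.791
Step 2 — T = 123013 / 0.791 ≈ 155520 N (5 s.f.)

155520 N


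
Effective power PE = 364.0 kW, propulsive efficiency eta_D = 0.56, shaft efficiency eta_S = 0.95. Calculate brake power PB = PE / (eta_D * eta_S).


Formula: PB = PE / (eta_D * eta_S)
Step 1 — combined efficiency = eta_D * eta_S = 0.56 * 0.95 = 0.532
Step 2 — PB = 364.0 / 0.532 ≈ 684.21 kW (5 s.f.)

684.21 kW


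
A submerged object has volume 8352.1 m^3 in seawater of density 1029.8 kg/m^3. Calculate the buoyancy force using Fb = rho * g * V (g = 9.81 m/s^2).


Formula: Fb = rho * g * V
Substituting: Fb = 1029.8 * 9.81 * 8352.1
Intermediate: 1029.8 * 9.81 = 10102.338
Result: Fb = 10102.338 * 8352.1 ≈ 84376000 N (5 s.f.)

84376000 N


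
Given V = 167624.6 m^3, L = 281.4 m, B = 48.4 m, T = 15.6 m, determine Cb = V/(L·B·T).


Formula: Cb = V / (L * B * T)
Step 1 — L * B * T = 281.4 * 48.4 * 15.6 = 212468.256 m^3
Step 2 — Cb = 167624.6 / 212468.256 ≈ 0.78894 (5 s.f.)

0.78894


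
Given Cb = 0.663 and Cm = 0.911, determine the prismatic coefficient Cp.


Formula: Cp = Cb / Cm
Substituting: Cp = 0.663 / 0.911
Result: Cp ≈ 0.72777 (5 s.f.)

0.72777


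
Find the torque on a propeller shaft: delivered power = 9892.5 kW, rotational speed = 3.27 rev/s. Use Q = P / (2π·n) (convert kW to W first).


Formula: Q = P_W / (2 * pi * n)
Step 1 — P_W = 9892.5 kW * 1000 = 9892500.0 W
Step 2 — 2 * pi * n = 2 * pi * 3.27 = 20.546016
Step 3 — Q = 9892500.0 / 20.546016 ≈ 481480 N·m (5 s.f.)

481480 N·m


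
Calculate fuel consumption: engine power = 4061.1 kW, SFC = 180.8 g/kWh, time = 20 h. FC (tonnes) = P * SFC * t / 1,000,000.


Formula: FC (tonnes) = P * SFC * t / 1,000,000
Step 1 — P * SFC * t = 4061.1 * 180.8 * 20 = 14684937.6 g
Step 2 — FC (tonnes) = 14684937.6 / 1,000,000 ≈ 14.685 tonnes (5 s.f.)

14.685 tonnes


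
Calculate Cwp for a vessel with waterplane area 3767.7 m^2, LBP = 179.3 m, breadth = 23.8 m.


Formula: Cwp = Aw / (L * B)
Step 1 — L * B = 179.3 * 23.8 = 4267.34 m^2
Step 2 — Cwp = 3767.7 / 4267.34 ≈ 0.88292 (5 s.f.)

0.88292


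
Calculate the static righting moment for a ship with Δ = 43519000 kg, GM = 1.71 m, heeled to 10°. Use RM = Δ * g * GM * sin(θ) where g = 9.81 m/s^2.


Formula: GZ = GM * sin(theta); RM = disp * g * GZ
Step 1 — GZ = 1.71 * sin(10°) = 1.71 * 0.173648 = 0.296938 m
Step 2 — RM = 43519000 * 9.81 * 0.296938 ≈ 126770000 N·m (5 s.f.)

126770000 N·m


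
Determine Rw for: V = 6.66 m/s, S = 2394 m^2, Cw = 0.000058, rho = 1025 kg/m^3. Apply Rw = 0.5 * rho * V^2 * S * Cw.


Formula: Rw = 0.5 * rho * V^2 * S * Cw
Step 1 — V^2 = 6.66^2 = 44.3556
Step 2 — 0.5 * rho * V^2 = 0.5 * 1025 * 44.3556 = 22732.245
Step 3 — Rw = 22732.245 * 2394 * 0.000058 ≈ 3156.4 N (5 s.f.)

3156.4 N


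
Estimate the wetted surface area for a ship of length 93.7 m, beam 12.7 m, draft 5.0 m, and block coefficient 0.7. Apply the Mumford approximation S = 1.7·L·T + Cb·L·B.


Formula: S = 1.7*L*T + V/T with V = Cb*L*B*T, i.e. S = L * (1.7*T + Cb*B)
Step 1 — 1.7*T = 1.7 * 5.0 = 8.5 m
Step 2 — Cb*B = 0.7 * 12.7 = 8.89 m
Step 3 — 1.7*T + Cb*B = 8.5 + 8.89 = 17.39 m
Step 4 — S = 93.7 * 17.39 ≈ 1629.4 m^2 (5 s.f.)

1629.4 m^2


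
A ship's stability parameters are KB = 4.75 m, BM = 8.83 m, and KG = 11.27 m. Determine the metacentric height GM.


Formula: GM = KB + BM - KG
Step 1 — KM = KB + BM = 4.75 + 8.83 = 13.58 m
Step 2 — GM = KM - KG = 13.58 - 11.27 = 2.31 m

2.31 m


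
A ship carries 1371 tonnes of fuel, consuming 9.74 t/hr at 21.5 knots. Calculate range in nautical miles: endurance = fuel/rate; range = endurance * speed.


Formula: endurance = fuel / rate; range = endurance * speed
Step 1 — endurance = 1371 / 9.74 = 140.7598 hours
Step 2 — range = 140.7598 * 21.5 ≈ 3026.3 nautical miles (5 s.f.)

3026.3 NM
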